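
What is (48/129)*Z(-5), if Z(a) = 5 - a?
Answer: 160/43 ≈ 3.7209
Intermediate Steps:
(48/129)*Z(-5) = (48/129)*(5 - 1*(-5)) = (48*(1/129))*(5 + 5) = (16/43)*10 = 160/43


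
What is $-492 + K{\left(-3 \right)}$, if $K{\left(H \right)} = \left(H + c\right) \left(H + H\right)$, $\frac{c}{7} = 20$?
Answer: $-1314$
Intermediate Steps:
$c = 140$ ($c = 7 \cdot 20 = 140$)
$K{\left(H \right)} = 2 H \left(140 + H\right)$ ($K{\left(H \right)} = \left(H + 140\right) \left(H + H\right) = \left(140 + H\right) 2 H = 2 H \left(140 + H\right)$)
$-492 + K{\left(-3 \right)} = -492 + 2 \left(-3\right) \left(140 - 3\right) = -492 + 2 \left(-3\right) 137 = -492 - 822 = -1314$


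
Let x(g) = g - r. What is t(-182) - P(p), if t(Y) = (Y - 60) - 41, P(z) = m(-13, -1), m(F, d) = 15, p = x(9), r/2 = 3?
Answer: -298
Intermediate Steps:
r = 6 (r = 2*3 = 6)
x(g) = -6 + g (x(g) = g - 1*6 = g - 6 = -6 + g)
p = 3 (p = -6 + 9 = 3)
P(z) = 15
t(Y) = -101 + Y (t(Y) = (-60 + Y) - 41 = -101 + Y)
t(-182) - P(p) = (-101 - 182) - 1*15 = -283 - 15 = -298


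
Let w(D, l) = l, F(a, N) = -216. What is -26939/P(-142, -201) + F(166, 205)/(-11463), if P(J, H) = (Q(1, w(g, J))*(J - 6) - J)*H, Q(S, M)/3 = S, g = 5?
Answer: -98563375/231942342 ≈ -0.42495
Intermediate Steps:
Q(S, M) = 3*S
P(J, H) = H*(-18 + 2*J) (P(J, H) = ((3*1)*(J - 6) - J)*H = (3*(-6 + J) - J)*H = ((-18 + 3*J) - J)*H = (-18 + 2*J)*H = H*(-18 + 2*J))
-26939/P(-142, -201) + F(166, 205)/(-11463) = -26939*(-1/(402*(-9 - 142))) - 216/(-11463) = -26939/(2*(-201)*(-151)) - 216*(-1/11463) = -26939/60702 + 72/3821 = -98563375/231942342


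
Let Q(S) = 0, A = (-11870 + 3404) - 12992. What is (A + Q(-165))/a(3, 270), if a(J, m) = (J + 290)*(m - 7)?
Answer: -21458/77059 ≈ -0.27846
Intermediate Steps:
A = -21458 (A = -8466 - 12992 = -21458)
a(J, m) = (-7 + m)*(290 + J) (a(J, m) = (290 + J)*(-7 + m) = (-7 + m)*(290 + J))
(A + Q(-165))/a(3, 270) = (-21458 + 0)/(-2030 - 7*3 + 290*270 + 3*270) = -21458/(-2030 - 21 + 78300 + 810) = -21458/77059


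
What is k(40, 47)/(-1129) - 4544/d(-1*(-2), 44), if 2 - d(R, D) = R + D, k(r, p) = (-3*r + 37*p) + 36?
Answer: 1264339/12419 ≈ 101.81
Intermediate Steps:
k(r, p) = 36 - 3*r + 37*p
d(R, D) = 2 - D - R (d(R, D) = 2 - (R + D) = 2 - (D + R) = 2 + (-D - R) = 2 - D - R)
k(40, 47)/(-1129) - 4544/d(-1*(-2), 44) = (36 - 3*40 + 37*47)/(-1129) - 4544/(2 - 1*44 - (-1)*(-2)) = (36 - 120 + 1739)*(-1/1129) - 4544/(2 - 44 - 1*2) = 1655*(-1/1129) - 4544/(2 - 44 - 2) = -1655/1129 - 4544/(-44) = -1655/1129 - 4544*(-1/44) = -1655/1129 + 1136/11 = 1264339/12419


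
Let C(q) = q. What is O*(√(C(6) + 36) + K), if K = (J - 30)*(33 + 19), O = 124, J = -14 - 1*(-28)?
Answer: -103168 + 124*√42 ≈ -1.0236e+5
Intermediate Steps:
J = 14 (J = -14 + 28 = 14)
K = -832 (K = (14 - 30)*(33 + 19) = -16*52 = -832)
O*(√(C(6) + 36) + K) = 124*(√(6 + 36) - 832) = 124*(√42 - 832) = 124*(-832 + √42) = -103168 + 124*√42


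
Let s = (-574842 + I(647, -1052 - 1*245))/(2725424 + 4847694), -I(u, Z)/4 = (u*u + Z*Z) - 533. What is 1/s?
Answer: -3786559/4487991 ≈ -0.84371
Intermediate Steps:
I(u, Z) = 2132 - 4*Z² - 4*u² (I(u, Z) = -4*((u*u + Z*Z) - 533) = -4*((u² + Z²) - 533) = -4*((Z² + u²) - 533) = -4*(-533 + Z² + u²) = 2132 - 4*Z² - 4*u²)
s = -4487991/3786559 (s = (-574842 + (2132 - 4*(-1052 - 1*245)² - 4*647²))/(2725424 + 4847694) = (-574842 + (2132 - 4*(-1052 - 245)² - 4*418609))/7573118 = (-574842 + (2132 - 4*(-1297)² - 1674436))*(1/7573118) = (-574842 + (2132 - 4*1682209 - 1674436))*(1/7573118) = (-574842 + (2132 - 6728836 - 1674436))*(1/7573118) = (-574842 - 8401140)*(1/7573118) = -8975982*1/7573118 = -4487991/3786559 ≈ -1.1852)
1/s = 1/(-4487991/3786559) = -3786559/4487991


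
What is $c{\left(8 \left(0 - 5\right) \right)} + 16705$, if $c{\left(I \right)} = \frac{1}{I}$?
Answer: $\frac{668199}{40} \approx 16705.0$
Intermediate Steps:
$c{\left(8 \left(0 - 5\right) \right)} + 16705 = \frac{1}{8 \left(0 - 5\right)} + 16705 = \frac{1}{8 \left(-5\right)} + 16705 = \frac{1}{-40} + 16705 = - \frac{1}{40} + 16705 = \frac{668199}{40}$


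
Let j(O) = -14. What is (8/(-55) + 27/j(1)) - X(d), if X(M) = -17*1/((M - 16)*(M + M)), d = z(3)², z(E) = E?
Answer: -7654/3465 ≈ -2.2089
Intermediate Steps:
d = 9 (d = 3² = 9)
X(M) = -17/(2*M*(-16 + M)) (X(M) = -17*1/(2*M*(-16 + M)) = -17/(2*M*(-16 + M)))
(8/(-55) + 27/j(1)) - X(d) = (8/(-55) + 27/(-14)) - (-17)/(2*9*(-16 + 9)) = (8*(-1/55) + 27*(-1/14)) - (-17)/(2*9*(-7)) = (-8/55 - 27/14) - (-17)*(-1)/(2*9*7) = -1597/770 - 1*17/126 = -1597/770 - 17/126 = -7654/3465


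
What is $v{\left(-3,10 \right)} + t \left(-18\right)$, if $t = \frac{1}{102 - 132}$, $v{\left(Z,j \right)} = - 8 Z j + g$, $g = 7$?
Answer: $\frac{1238}{5} \approx 247.6$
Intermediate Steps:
$v{\left(Z,j \right)} = 7 - 8 Z j$ ($v{\left(Z,j \right)} = - 8 Z j + 7 = 7 - 8 Z j$)
$t = - \frac{1}{30}$ ($t = \frac{1}{-30} = - \frac{1}{30} \approx -0.033333$)
$v{\left(-3,10 \right)} + t \left(-18\right) = \left(7 - \left(-24\right) 10\right) - - \frac{3}{5} = \left(7 + 240\right) + \frac{3}{5} = 247 + \frac{3}{5} = \frac{1238}{5}$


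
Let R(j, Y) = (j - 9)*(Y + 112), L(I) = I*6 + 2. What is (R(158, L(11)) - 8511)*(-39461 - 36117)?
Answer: -1383757602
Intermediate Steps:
L(I) = 2 + 6*I (L(I) = 6*I + 2 = 2 + 6*I)
R(j, Y) = (-9 + j)*(112 + Y)
(R(158, L(11)) - 8511)*(-39461 - 36117) = ((-1008 - 9*(2 + 6*11) + 112*158 + (2 + 6*11)*158) - 8511)*(-39461 - 36117) = ((-1008 - 9*(2 + 66) + 17696 + (2 + 66)*158) - 8511)*(-75578) = ((-1008 - 9*68 + 17696 + 68*158) - 8511)*(-75578) = ((-1008 - 612 + 17696 + 10744) - 8511)*(-75578) = (26820 - 8511)*(-75578) = 18309*(-75578) = -1383757602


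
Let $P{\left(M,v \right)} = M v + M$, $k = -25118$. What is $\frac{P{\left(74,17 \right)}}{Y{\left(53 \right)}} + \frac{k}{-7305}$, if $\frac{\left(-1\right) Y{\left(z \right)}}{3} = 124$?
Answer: $- \frac{32197}{226455} \approx -0.14218$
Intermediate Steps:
$P{\left(M,v \right)} = M + M v$
$Y{\left(z \right)} = -372$ ($Y{\left(z \right)} = \left(-3\right) 124 = -372$)
$\frac{P{\left(74,17 \right)}}{Y{\left(53 \right)}} + \frac{k}{-7305} = \frac{74 \left(1 + 17\right)}{-372} - \frac{25118}{-7305} = 74 \cdot 18 \left(- \frac{1}{372}\right) - - \frac{25118}{7305} = 1332 \left(- \frac{1}{372}\right) + \frac{25118}{7305} = - \frac{111}{31} + \frac{25118}{7305} = - \frac{32197}{226455}$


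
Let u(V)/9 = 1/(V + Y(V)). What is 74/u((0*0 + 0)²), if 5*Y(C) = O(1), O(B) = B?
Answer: 74/45 ≈ 1.6444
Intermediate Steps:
Y(C) = ⅕ (Y(C) = (⅕)*1 = ⅕)
u(V) = 9/(⅕ + V) (u(V) = 9/(V + ⅕) = 9/(⅕ + V))
74/u((0*0 + 0)²) = 74/((45/(1 + 5*(0*0 + 0)²))) = 74/((45/(1 + 5*(0 + 0)²))) = 74/((45/(1 + 5*0²))) = 74/((45/(1 + 5*0))) = 74/((45/(1 + 0))) = 74/((45/1)) = 74/((45*1)) = 74/45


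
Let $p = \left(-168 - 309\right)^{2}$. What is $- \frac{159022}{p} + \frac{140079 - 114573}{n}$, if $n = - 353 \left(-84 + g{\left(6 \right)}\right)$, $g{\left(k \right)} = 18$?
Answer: $\frac{349743353}{883495107} \approx 0.39586$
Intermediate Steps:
$n = 23298$ ($n = - 353 \left(-84 + 18\right) = \left(-353\right) \left(-66\right) = 23298$)
$p = 227529$ ($p = \left(-477\right)^{2} = 227529$)
$- \frac{159022}{p} + \frac{140079 - 114573}{n} = - \frac{159022}{227529} + \frac{140079 - 114573}{23298} = \left(-159022\right) \frac{1}{227529} + \left(140079 - 114573\right) \frac{1}{23298} = - \frac{159022}{227529} + 25506 \cdot \frac{1}{23298} = - \frac{159022}{227529} + \frac{4251}{3883} = \frac{349743353}{883495107}$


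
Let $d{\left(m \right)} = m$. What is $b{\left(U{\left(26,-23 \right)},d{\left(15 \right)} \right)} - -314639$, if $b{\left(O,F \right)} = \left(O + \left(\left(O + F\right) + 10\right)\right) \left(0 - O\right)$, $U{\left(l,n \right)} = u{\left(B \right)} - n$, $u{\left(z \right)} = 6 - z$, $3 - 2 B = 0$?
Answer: $312439$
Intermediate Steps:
$B = \frac{3}{2}$ ($B = \frac{3}{2} - 0 = \frac{3}{2} + 0 = \frac{3}{2} \approx 1.5$)
$U{\left(l,n \right)} = \frac{9}{2} - n$ ($U{\left(l,n \right)} = \left(6 - \frac{3}{2}\right) - n = \frac{9}{2} - n$)
$b{\left(O,F \right)} = - O \left(10 + F + 2 O\right)$ ($b{\left(O,F \right)} = \left(O + \left(\left(F + O\right) + 10\right)\right) \left(- O\right) = \left(O + \left(10 + F + O\right)\right) \left(- O\right) = \left(10 + F + 2 O\right) \left(- O\right) = - O \left(10 + F + 2 O\right)$)
$b{\left(U{\left(26,-23 \right)},d{\left(15 \right)} \right)} - -314639 = - \left(\frac{9}{2} - -23\right) \left(10 + 15 + 2 \left(\frac{9}{2} - -23\right)\right) - -314639 = - \left(\frac{9}{2} + 23\right) \left(10 + 15 + 2 \left(\frac{9}{2} + 23\right)\right) + 314639 = \left(-1\right) \frac{55}{2} \left(10 + 15 + 2 \cdot \frac{55}{2}\right) + 314639 = \left(-1\right) \frac{55}{2} \left(10 + 15 + 55\right) + 314639 = \left(-1\right) \frac{55}{2} \cdot 80 + 314639 = -2200 + 314639 = 312439$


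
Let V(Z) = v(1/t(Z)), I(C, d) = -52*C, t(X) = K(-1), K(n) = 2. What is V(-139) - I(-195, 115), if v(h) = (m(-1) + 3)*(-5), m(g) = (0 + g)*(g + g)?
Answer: -10165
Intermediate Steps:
t(X) = 2
m(g) = 2*g**2 (m(g) = g*(2*g) = 2*g**2)
v(h) = -25 (v(h) = (2*(-1)**2 + 3)*(-5) = (2*1 + 3)*(-5) = (2 + 3)*(-5) = 5*(-5) = -25)
V(Z) = -25
V(-139) - I(-195, 115) = -25 - (-52)*(-195) = -25 - 1*10140 = -25 - 10140 = -10165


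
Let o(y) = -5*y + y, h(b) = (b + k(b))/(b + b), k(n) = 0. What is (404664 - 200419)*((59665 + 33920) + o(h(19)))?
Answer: 19113859835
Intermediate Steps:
h(b) = 1/2 (h(b) = (b + 0)/(b + b) = b/((2*b)) = b*(1/(2*b)) = 1/2)
o(y) = -4*y
(404664 - 200419)*((59665 + 33920) + o(h(19))) = (404664 - 200419)*((59665 + 33920) - 4*1/2) = 204245*(93585 - 2) = 204245*93583 = 19113859835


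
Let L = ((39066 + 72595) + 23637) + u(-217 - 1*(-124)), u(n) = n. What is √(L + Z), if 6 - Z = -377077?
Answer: 4*√32018 ≈ 715.74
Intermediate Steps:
Z = 377083 (Z = 6 - 1*(-377077) = 6 + 377077 = 377083)
L = 135205 (L = ((39066 + 72595) + 23637) + (-217 - 1*(-124)) = (111661 + 23637) + (-217 + 124) = 135298 - 93 = 135205)
√(L + Z) = √(135205 + 377083) = √512288 = 4*√32018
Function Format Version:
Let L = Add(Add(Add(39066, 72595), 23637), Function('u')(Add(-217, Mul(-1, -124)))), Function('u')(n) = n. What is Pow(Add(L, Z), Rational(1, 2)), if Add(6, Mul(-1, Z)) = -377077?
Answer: Mul(4, Pow(32018, Rational(1, 2))) ≈ 715.74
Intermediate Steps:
Z = 377083 (Z = Add(6, Mul(-1, -377077)) = Add(6, 377077) = 377083)
L = 135205 (L = Add(Add(Add(39066, 72595), 23637), Add(-217, Mul(-1, -124))) = Add(Add(111661, 23637), Add(-217, 124)) = Add(135298, -93) = 135205)
Pow(Add(L, Z), Rational(1, 2)) = Pow(Add(135205, 377083), Rational(1, 2)) = Pow(512288, Rational(1, 2)) = Mul(4, Pow(32018, Rational(1, 2)))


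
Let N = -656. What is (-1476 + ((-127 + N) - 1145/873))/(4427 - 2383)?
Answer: -493313/446103 ≈ -1.1058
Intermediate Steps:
(-1476 + ((-127 + N) - 1145/873))/(4427 - 2383) = (-1476 + ((-127 - 656) - 1145/873))/(4427 - 2383) = (-1476 + (-783 - 1145*1/873))/2044 = (-1476 + (-783 - 1145/873))*(1/2044) = (-1476 - 684704/873)*(1/2044) = -1973252/873*1/2044 = -493313/446103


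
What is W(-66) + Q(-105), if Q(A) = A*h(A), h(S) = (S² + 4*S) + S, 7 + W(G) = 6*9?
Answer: -1102453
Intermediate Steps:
W(G) = 47 (W(G) = -7 + 6*9 = -7 + 54 = 47)
h(S) = S² + 5*S
Q(A) = A²*(5 + A) (Q(A) = A*(A*(5 + A)) = A²*(5 + A))
W(-66) + Q(-105) = 47 + (-105)²*(5 - 105) = 47 + 11025*(-100) = 47 - 1102500 = -1102453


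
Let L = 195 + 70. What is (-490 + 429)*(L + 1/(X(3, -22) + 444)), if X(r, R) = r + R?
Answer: -6870186/425 ≈ -16165.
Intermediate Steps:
X(r, R) = R + r
L = 265
(-490 + 429)*(L + 1/(X(3, -22) + 444)) = (-490 + 429)*(265 + 1/((-22 + 3) + 444)) = -61*(265 + 1/(-19 + 444)) = -61*(265 + 1/425) = -61*112626/425 = -6870186/425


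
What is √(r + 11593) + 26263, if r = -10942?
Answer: 26263 + √651 ≈ 26289.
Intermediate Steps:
√(r + 11593) + 26263 = √(-10942 + 11593) + 26263 = √651 + 26263 = 26263 + √651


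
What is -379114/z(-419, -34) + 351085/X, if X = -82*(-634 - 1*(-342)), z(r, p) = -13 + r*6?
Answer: 9964697411/60506488 ≈ 164.69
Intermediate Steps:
z(r, p) = -13 + 6*r
X = 23944 (X = -82*(-634 + 342) = -82*(-292) = 23944)
-379114/z(-419, -34) + 351085/X = -379114/(-13 + 6*(-419)) + 351085/23944 = -379114/(-13 - 2514) + 351085*(1/23944) = -379114/(-2527) + 351085/23944 = -379114*(-1/2527) + 351085/23944 = 379114/2527 + 351085/23944 = 9964697411/60506488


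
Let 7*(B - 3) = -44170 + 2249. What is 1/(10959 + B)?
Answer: 7/34813 ≈ 0.00020107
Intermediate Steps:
B = -41900/7 (B = 3 + (-44170 + 2249)/7 = 3 + (⅐)*(-41921) = 3 - 41921/7 = -41900/7 ≈ -5985.7)
1/(10959 + B) = 1/(10959 - 41900/7) = 1/(34813/7) = 7/34813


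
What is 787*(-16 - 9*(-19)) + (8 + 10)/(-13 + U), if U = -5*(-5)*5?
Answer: 6831169/56 ≈ 1.2199e+5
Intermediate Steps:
U = 125 (U = 25*5 = 125)
787*(-16 - 9*(-19)) + (8 + 10)/(-13 + U) = 787*(-16 - 9*(-19)) + (8 + 10)/(-13 + 125) = 787*(-16 + 171) + 18/112 = 787*155 + 18*(1/112) = 121985 + 9/56 = 6831169/56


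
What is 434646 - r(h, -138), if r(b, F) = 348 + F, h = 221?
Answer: 434436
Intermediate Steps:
434646 - r(h, -138) = 434646 - (348 - 138) = 434646 - 1*210 = 434646 - 210 = 434436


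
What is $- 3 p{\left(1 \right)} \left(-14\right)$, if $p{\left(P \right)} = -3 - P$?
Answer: $-168$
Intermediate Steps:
$- 3 p{\left(1 \right)} \left(-14\right) = - 3 \left(-3 - 1\right) \left(-14\right) = \left(-3\right) \left(-4\right) \left(-14\right) = 12 \left(-14\right) = -168$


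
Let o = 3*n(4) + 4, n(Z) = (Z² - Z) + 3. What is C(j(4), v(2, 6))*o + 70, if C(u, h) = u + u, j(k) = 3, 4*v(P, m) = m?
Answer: 364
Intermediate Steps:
v(P, m) = m/4
C(u, h) = 2*u
n(Z) = 3 + Z² - Z
o = 49 (o = 3*(3 + 4² - 1*4) + 4 = 3*(3 + 16 - 4) + 4 = 3*15 + 4 = 45 + 4 = 49)
C(j(4), v(2, 6))*o + 70 = (2*3)*49 + 70 = 6*49 + 70 = 294 + 70 = 364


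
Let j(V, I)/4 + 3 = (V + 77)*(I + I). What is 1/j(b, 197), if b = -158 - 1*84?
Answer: -1/260052 ≈ -3.8454e-6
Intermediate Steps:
b = -242 (b = -158 - 84 = -242)
j(V, I) = -12 + 8*I*(77 + V) (j(V, I) = -12 + 4*((V + 77)*(I + I)) = -12 + 4*((77 + V)*(2*I)) = -12 + 4*(2*I*(77 + V)) = -12 + 8*I*(77 + V))
1/j(b, 197) = 1/(-12 + 616*197 + 8*197*(-242)) = 1/(-12 + 121352 - 381392) = 1/(-260052) = -1/260052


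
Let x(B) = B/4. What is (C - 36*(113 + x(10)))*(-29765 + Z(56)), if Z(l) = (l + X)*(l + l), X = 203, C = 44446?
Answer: -30498016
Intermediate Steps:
x(B) = B/4 (x(B) = B*(1/4) = B/4)
Z(l) = 2*l*(203 + l) (Z(l) = (l + 203)*(l + l) = (203 + l)*(2*l) = 2*l*(203 + l))
(C - 36*(113 + x(10)))*(-29765 + Z(56)) = (44446 - 36*(113 + (1/4)*10))*(-29765 + 2*56*(203 + 56)) = (44446 - 36*(113 + 5/2))*(-29765 + 2*56*259) = (44446 - 36*231/2)*(-29765 + 29008) = (44446 - 4158)*(-757) = 40288*(-757) = -30498016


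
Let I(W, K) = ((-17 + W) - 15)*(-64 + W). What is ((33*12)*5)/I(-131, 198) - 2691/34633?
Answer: -1130673/73387327 ≈ -0.015407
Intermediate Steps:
I(W, K) = (-64 + W)*(-32 + W) (I(W, K) = (-32 + W)*(-64 + W) = (-64 + W)*(-32 + W))
((33*12)*5)/I(-131, 198) - 2691/34633 = ((33*12)*5)/(2048 + (-131)² - 96*(-131)) - 2691/34633 = (396*5)/(2048 + 17161 + 12576) - 2691*1/34633 = 1980/31785 - 2691/34633 = 1980*(1/31785) - 2691/34633 = 132/2119 - 2691/34633 = -1130673/73387327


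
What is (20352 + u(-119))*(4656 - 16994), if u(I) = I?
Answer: -249634754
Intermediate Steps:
(20352 + u(-119))*(4656 - 16994) = (20352 - 119)*(4656 - 16994) = 20233*(-12338) = -249634754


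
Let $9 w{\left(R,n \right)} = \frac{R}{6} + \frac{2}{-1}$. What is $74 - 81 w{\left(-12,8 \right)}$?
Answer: $110$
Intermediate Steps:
$w{\left(R,n \right)} = - \frac{2}{9} + \frac{R}{54}$ ($w{\left(R,n \right)} = \frac{\frac{R}{6} + \frac{2}{-1}}{9} = \frac{R \frac{1}{6} + 2 \left(-1\right)}{9} = \frac{\frac{R}{6} - 2}{9} = \frac{-2 + \frac{R}{6}}{9} = - \frac{2}{9} + \frac{R}{54}$)
$74 - 81 w{\left(-12,8 \right)} = 74 - 81 \left(- \frac{2}{9} + \frac{1}{54} \left(-12\right)\right) = 74 - 81 \left(- \frac{2}{9} - \frac{2}{9}\right) = 74 - -36 = 74 + 36 = 110$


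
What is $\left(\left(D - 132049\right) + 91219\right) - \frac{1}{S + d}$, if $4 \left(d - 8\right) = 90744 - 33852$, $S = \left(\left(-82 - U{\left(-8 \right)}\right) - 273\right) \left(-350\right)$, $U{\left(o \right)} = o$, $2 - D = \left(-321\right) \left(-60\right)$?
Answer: $- \frac{8152799929}{135681} \approx -60088.0$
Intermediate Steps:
$D = -19258$ ($D = 2 - \left(-321\right) \left(-60\right) = 2 - 19260 = -19258$)
$S = 121450$ ($S = \left(\left(-82 - -8\right) - 273\right) \left(-350\right) = \left(\left(-82 + 8\right) - 273\right) \left(-350\right) = \left(-74 - 273\right) \left(-350\right) = \left(-347\right) \left(-350\right) = 121450$)
$d = 14231$ ($d = 8 + \frac{90744 - 33852}{4} = 8 + \frac{1}{4} \cdot 56892 = 8 + 14223 = 14231$)
$\left(\left(D - 132049\right) + 91219\right) - \frac{1}{S + d} = \left(\left(-19258 - 132049\right) + 91219\right) - \frac{1}{121450 + 14231} = \left(-151307 + 91219\right) - \frac{1}{135681} = -60088 - \frac{1}{135681} = - \frac{8152799929}{135681}$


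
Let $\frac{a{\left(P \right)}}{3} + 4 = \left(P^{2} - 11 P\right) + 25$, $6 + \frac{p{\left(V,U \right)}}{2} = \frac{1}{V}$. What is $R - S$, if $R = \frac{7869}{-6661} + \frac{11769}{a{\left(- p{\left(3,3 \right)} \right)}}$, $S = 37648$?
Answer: $- \frac{55689027004}{1485403} \approx -37491.0$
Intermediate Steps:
$p{\left(V,U \right)} = -12 + \frac{2}{V}$
$a{\left(P \right)} = 63 - 33 P + 3 P^{2}$ ($a{\left(P \right)} = -12 + 3 \left(\left(P^{2} - 11 P\right) + 25\right) = -12 + 3 \left(25 + P^{2} - 11 P\right) = -12 + \left(75 - 33 P + 3 P^{2}\right) = 63 - 33 P + 3 P^{2}$)
$R = \frac{233425140}{1485403}$ ($R = \frac{7869}{-6661} + \frac{11769}{63 - 33 \left(- (-12 + \frac{2}{3})\right) + 3 \left(- (-12 + \frac{2}{3})\right)^{2}} = 7869 \left(- \frac{1}{6661}\right) + \frac{11769}{63 - 33 \left(- (-12 + 2 \cdot \frac{1}{3})\right) + 3 \left(- (-12 + 2 \cdot \frac{1}{3})\right)^{2}} = - \frac{7869}{6661} + \frac{11769}{63 - 33 \left(- (-12 + \frac{2}{3})\right) + 3 \left(- (-12 + \frac{2}{3})\right)^{2}} = - \frac{7869}{6661} + \frac{11769}{63 - 33 \left(\left(-1\right) \left(- \frac{34}{3}\right)\right) + 3 \left(\left(-1\right) \left(- \frac{34}{3}\right)\right)^{2}} = - \frac{7869}{6661} + \frac{11769}{63 - 374 + 3 \left(\frac{34}{3}\right)^{2}} = - \frac{7869}{6661} + \frac{11769}{63 - 374 + 3 \cdot \frac{1156}{9}} = - \frac{7869}{6661} + \frac{11769}{63 - 374 + \frac{1156}{3}} = - \frac{7869}{6661} + \frac{11769}{\frac{223}{3}} = - \frac{7869}{6661} + 11769 \cdot \frac{3}{223} = - \frac{7869}{6661} + \frac{35307}{223} = \frac{233425140}{1485403} \approx 157.15$)
$R - S = \frac{233425140}{1485403} - 37648 = - \frac{55689027004}{1485403}$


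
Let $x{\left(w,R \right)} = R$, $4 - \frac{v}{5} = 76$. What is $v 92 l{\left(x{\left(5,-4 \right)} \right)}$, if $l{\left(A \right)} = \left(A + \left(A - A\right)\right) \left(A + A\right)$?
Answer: $-1059840$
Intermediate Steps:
$v = -360$ ($v = 20 - 380 = -360$)
$l{\left(A \right)} = 2 A^{2}$ ($l{\left(A \right)} = \left(A + 0\right) 2 A = A 2 A = 2 A^{2}$)
$v 92 l{\left(x{\left(5,-4 \right)} \right)} = \left(-360\right) 92 \cdot 2 \left(-4\right)^{2} = - 33120 \cdot 2 \cdot 16 = \left(-33120\right) 32 = -1059840$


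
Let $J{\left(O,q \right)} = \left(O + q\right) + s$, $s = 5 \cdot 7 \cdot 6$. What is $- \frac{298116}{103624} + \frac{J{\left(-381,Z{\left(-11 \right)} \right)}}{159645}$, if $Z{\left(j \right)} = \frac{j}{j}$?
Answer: $- \frac{2380517245}{827152674} \approx -2.878$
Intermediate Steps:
$s = 210$ ($s = 35 \cdot 6 = 210$)
$Z{\left(j \right)} = 1$
$J{\left(O,q \right)} = 210 + O + q$ ($J{\left(O,q \right)} = \left(O + q\right) + 210 = 210 + O + q$)
$- \frac{298116}{103624} + \frac{J{\left(-381,Z{\left(-11 \right)} \right)}}{159645} = - \frac{298116}{103624} + \frac{210 - 381 + 1}{159645} = \left(-298116\right) \frac{1}{103624} - \frac{34}{31929} = - \frac{74529}{25906} - \frac{34}{31929} = - \frac{2380517245}{827152674}$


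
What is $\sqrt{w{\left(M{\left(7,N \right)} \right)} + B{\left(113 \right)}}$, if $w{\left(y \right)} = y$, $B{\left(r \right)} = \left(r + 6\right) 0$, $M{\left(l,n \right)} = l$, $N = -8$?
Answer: $\sqrt{7} \approx 2.6458$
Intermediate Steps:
$B{\left(r \right)} = 0$ ($B{\left(r \right)} = \left(6 + r\right) 0 = 0$)
$\sqrt{w{\left(M{\left(7,N \right)} \right)} + B{\left(113 \right)}} = \sqrt{7 + 0} = \sqrt{7}$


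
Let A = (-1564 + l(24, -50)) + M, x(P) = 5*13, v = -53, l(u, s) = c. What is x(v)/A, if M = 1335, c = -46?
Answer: -13/55 ≈ -0.23636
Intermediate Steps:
l(u, s) = -46
x(P) = 65
A = -275 (A = (-1564 - 46) + 1335 = -1610 + 1335 = -275)
x(v)/A = 65/(-275) = 65*(-1/275) = -13/55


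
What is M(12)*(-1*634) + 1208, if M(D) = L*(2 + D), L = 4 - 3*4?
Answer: 72216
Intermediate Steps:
L = -8 (L = 4 - 1*12 = 4 - 12 = -8)
M(D) = -16 - 8*D (M(D) = -8*(2 + D) = -16 - 8*D)
M(12)*(-1*634) + 1208 = (-16 - 8*12)*(-1*634) + 1208 = (-16 - 96)*(-634) + 1208 = -112*(-634) + 1208 = 71008 + 1208 = 72216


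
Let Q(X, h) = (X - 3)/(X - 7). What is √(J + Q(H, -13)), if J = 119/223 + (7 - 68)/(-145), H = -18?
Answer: 3*√208450811/32335 ≈ 1.3395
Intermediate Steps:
Q(X, h) = (-3 + X)/(-7 + X)
J = 30858/32335 (J = 119*(1/223) - 61*(-1/145) = 119/223 + 61/145 = 30858/32335 ≈ 0.95432)
√(J + Q(H, -13)) = √(30858/32335 + (-3 - 18)/(-7 - 18)) = √(30858/32335 - 21/(-25)) = √(30858/32335 - 1/25*(-21)) = √(30858/32335 + 21/25) = √(290097/161675) = 3*√208450811/32335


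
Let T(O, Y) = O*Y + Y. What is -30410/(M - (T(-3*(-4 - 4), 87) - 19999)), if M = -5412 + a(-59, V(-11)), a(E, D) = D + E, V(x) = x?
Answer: -15205/6171 ≈ -2.4639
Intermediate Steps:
T(O, Y) = Y + O*Y
M = -5482 (M = -5412 + (-11 - 59) = -5412 - 70 = -5482)
-30410/(M - (T(-3*(-4 - 4), 87) - 19999)) = -30410/(-5482 - (87*(1 - 3*(-4 - 4)) - 19999)) = -30410/(-5482 - (87*(1 - 3*(-8)) - 19999)) = -30410/(-5482 - (87*(1 + 24) - 19999)) = -30410/(-5482 - (87*25 - 19999)) = -30410/(-5482 - (2175 - 19999)) = -30410/(-5482 - 1*(-17824)) = -30410/(-5482 + 17824) = -30410/12342 = -30410*1/12342 = -15205/6171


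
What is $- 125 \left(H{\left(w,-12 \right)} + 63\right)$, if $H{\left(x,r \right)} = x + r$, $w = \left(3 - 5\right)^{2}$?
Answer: $-6875$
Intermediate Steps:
$w = 4$ ($w = \left(-2\right)^{2} = 4$)
$H{\left(x,r \right)} = r + x$
$- 125 \left(H{\left(w,-12 \right)} + 63\right) = - 125 \left(\left(-12 + 4\right) + 63\right) = - 125 \left(-8 + 63\right) = \left(-125\right) 55 = -6875$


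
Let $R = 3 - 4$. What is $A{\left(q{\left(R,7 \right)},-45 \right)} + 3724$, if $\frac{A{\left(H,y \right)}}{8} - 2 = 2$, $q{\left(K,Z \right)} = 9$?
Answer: $3756$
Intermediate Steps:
$R = -1$
$A{\left(H,y \right)} = 32$ ($A{\left(H,y \right)} = 16 + 8 \cdot 2 = 16 + 16 = 32$)
$A{\left(q{\left(R,7 \right)},-45 \right)} + 3724 = 32 + 3724 = 3756$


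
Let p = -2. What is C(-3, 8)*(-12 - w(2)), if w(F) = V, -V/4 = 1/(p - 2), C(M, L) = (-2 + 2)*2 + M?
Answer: 39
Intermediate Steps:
C(M, L) = M (C(M, L) = 0*2 + M = 0 + M = M)
V = 1 (V = -4/(-2 - 2) = -4/(-4) = -4*(-¼) = 1)
w(F) = 1
C(-3, 8)*(-12 - w(2)) = -3*(-12 - 1*1) = -3*(-12 - 1) = -3*(-13) = 39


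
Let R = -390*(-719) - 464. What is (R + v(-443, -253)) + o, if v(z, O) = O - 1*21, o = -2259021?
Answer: -1979349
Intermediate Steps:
R = 279946 (R = 280410 - 464 = 279946)
v(z, O) = -21 + O (v(z, O) = O - 21 = -21 + O)
(R + v(-443, -253)) + o = (279946 + (-21 - 253)) - 2259021 = (279946 - 274) - 2259021 = 279672 - 2259021 = -1979349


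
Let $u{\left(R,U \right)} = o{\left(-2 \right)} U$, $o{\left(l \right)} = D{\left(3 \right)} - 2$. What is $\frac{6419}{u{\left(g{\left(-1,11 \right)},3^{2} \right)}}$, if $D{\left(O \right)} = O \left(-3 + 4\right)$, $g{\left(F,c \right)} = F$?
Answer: $\frac{6419}{9} \approx 713.22$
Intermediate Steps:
$D{\left(O \right)} = O$ ($D{\left(O \right)} = O 1 = O$)
$o{\left(l \right)} = 1$ ($o{\left(l \right)} = 3 - 2 = 1$)
$u{\left(R,U \right)} = U$ ($u{\left(R,U \right)} = 1 U = U$)
$\frac{6419}{u{\left(g{\left(-1,11 \right)},3^{2} \right)}} = \frac{6419}{3^{2}} = \frac{6419}{9}$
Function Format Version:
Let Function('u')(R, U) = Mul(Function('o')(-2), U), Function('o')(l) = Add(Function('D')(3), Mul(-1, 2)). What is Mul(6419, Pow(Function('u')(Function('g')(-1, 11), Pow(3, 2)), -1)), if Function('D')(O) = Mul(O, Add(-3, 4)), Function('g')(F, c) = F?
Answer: Rational(6419, 9) ≈ 713.22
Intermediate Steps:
Function('D')(O) = O (Function('D')(O) = Mul(O, 1) = O)
Function('o')(l) = 1 (Function('o')(l) = Add(3, Mul(-1, 2)) = Add(3, -2) = 1)
Function('u')(R, U) = U (Function('u')(R, U) = Mul(1, U) = U)
Mul(6419, Pow(Function('u')(Function('g')(-1, 11), Pow(3, 2)), -1)) = Mul(6419, Pow(Pow(3, 2), -1)) = Mul(6419, Pow(9, -1)) = Mul(6419, Rational(1, 9)) = Rational(6419, 9)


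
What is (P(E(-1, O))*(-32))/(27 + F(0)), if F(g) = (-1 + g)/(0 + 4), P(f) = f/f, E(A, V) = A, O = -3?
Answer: -128/107 ≈ -1.1963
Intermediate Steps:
P(f) = 1
F(g) = -¼ + g/4 (F(g) = (-1 + g)/4 = (-1 + g)*(¼) = -¼ + g/4)
(P(E(-1, O))*(-32))/(27 + F(0)) = (1*(-32))/(27 + (-¼ + (¼)*0)) = -32/(27 + (-¼ + 0)) = -32/(27 - ¼) = -32/107/4 = -32*4/107 = -128/107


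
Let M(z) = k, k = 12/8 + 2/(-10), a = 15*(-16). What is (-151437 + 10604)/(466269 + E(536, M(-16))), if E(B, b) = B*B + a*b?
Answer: -2387/12767 ≈ -0.18697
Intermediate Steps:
a = -240
k = 13/10 (k = 12*(⅛) + 2*(-⅒) = 3/2 - ⅕ = 13/10 ≈ 1.3000)
M(z) = 13/10
E(B, b) = B² - 240*b (E(B, b) = B*B - 240*b = B² - 240*b)
(-151437 + 10604)/(466269 + E(536, M(-16))) = (-151437 + 10604)/(466269 + (536² - 240*13/10)) = -140833/(466269 + (287296 - 312)) = -140833/(466269 + 286984) = -140833/753253 = -140833*1/753253 = -2387/12767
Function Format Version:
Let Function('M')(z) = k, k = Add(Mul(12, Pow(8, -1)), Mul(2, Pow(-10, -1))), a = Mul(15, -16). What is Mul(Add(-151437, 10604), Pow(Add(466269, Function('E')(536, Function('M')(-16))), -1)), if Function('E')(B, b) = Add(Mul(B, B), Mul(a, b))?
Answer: Rational(-2387, 12767) ≈ -0.18697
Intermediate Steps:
a = -240
k = Rational(13, 10) (k = Add(Mul(12, Rational(1, 8)), Mul(2, Rational(-1, 10))) = Add(Rational(3, 2), Rational(-1, 5)) = Rational(13, 10) ≈ 1.3000)
Function('M')(z) = Rational(13, 10)
Function('E')(B, b) = Add(Pow(B, 2), Mul(-240, b)) (Function('E')(B, b) = Add(Mul(B, B), Mul(-240, b)) = Add(Pow(B, 2), Mul(-240, b)))
Mul(Add(-151437, 10604), Pow(Add(466269, Function('E')(536, Function('M')(-16))), -1)) = Mul(Add(-151437, 10604), Pow(Add(466269, Add(Pow(536, 2), Mul(-240, Rational(13, 10)))), -1)) = Mul(-140833, Pow(Add(466269, Add(287296, -312)), -1)) = Mul(-140833, Pow(Add(466269, 286984), -1)) = Mul(-140833, Pow(753253, -1)) = Mul(-140833, Rational(1, 753253)) = Rational(-2387, 12767)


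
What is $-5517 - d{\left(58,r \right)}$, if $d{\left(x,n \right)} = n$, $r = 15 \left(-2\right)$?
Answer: $-5487$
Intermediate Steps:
$r = -30$
$-5517 - d{\left(58,r \right)} = -5517 - -30 = -5517 + 30 = -5487$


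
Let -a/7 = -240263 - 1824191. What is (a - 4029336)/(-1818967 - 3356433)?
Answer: -5210921/2587700 ≈ -2.0137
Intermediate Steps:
a = 14451178 (a = -7*(-240263 - 1824191) = -7*(-2064454) = 14451178)
(a - 4029336)/(-1818967 - 3356433) = (14451178 - 4029336)/(-1818967 - 3356433) = 10421842/(-5175400) = 10421842*(-1/5175400) = -5210921/2587700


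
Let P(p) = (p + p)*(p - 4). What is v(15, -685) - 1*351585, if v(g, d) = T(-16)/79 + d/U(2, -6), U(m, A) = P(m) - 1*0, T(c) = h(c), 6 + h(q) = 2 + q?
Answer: -222147765/632 ≈ -3.5150e+5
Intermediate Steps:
P(p) = 2*p*(-4 + p) (P(p) = (2*p)*(-4 + p) = 2*p*(-4 + p))
h(q) = -4 + q (h(q) = -6 + (2 + q) = -4 + q)
T(c) = -4 + c
U(m, A) = 2*m*(-4 + m) (U(m, A) = 2*m*(-4 + m) - 1*0 = 2*m*(-4 + m) + 0 = 2*m*(-4 + m))
v(g, d) = -20/79 - d/8 (v(g, d) = (-4 - 16)/79 + d/((2*2*(-4 + 2))) = -20*1/79 + d/((2*2*(-2))) = -20/79 + d/(-8) = -20/79 + d*(-1/8) = -20/79 - d/8)
v(15, -685) - 1*351585 = (-20/79 - 1/8*(-685)) - 1*351585 = (-20/79 + 685/8) - 351585 = 53955/632 - 351585 = -222147765/632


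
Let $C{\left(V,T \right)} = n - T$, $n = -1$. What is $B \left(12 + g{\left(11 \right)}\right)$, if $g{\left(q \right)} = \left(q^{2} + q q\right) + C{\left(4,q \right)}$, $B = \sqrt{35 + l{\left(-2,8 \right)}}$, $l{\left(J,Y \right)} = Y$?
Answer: $242 \sqrt{43} \approx 1586.9$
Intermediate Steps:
$C{\left(V,T \right)} = -1 - T$
$B = \sqrt{43}$ ($B = \sqrt{35 + 8} = \sqrt{43} \approx 6.5574$)
$g{\left(q \right)} = -1 - q + 2 q^{2}$ ($g{\left(q \right)} = \left(q^{2} + q q\right) - \left(1 + q\right) = \left(q^{2} + q^{2}\right) - \left(1 + q\right) = 2 q^{2} - \left(1 + q\right) = -1 - q + 2 q^{2}$)
$B \left(12 + g{\left(11 \right)}\right) = \sqrt{43} \left(12 - \left(12 - 242\right)\right) = \sqrt{43} \left(12 - -230\right) = \sqrt{43} \left(12 + 230\right) = \sqrt{43} \cdot 242 = 242 \sqrt{43}$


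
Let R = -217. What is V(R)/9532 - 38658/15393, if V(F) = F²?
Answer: 118784307/48908692 ≈ 2.4287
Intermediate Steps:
V(R)/9532 - 38658/15393 = (-217)²/9532 - 38658/15393 = 47089*(1/9532) - 38658*1/15393 = 47089/9532 - 12886/5131 = 118784307/48908692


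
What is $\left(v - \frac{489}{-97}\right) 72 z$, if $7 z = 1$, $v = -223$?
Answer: $- \frac{1522224}{679} \approx -2241.9$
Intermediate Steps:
$z = \frac{1}{7}$ ($z = \frac{1}{7} \cdot 1 = \frac{1}{7} \approx 0.14286$)
$\left(v - \frac{489}{-97}\right) 72 z = \left(-223 - \frac{489}{-97}\right) 72 \cdot \frac{1}{7} = \left(-223 - - \frac{489}{97}\right) \frac{72}{7} = \left(-223 + \frac{489}{97}\right) \frac{72}{7} = \left(- \frac{21142}{97}\right) \frac{72}{7} = - \frac{1522224}{679}$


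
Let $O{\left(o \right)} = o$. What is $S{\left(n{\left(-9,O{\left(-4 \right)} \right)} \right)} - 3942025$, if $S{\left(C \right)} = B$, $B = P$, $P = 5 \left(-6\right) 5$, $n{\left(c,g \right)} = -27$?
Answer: $-3942175$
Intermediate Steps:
$P = -150$ ($P = \left(-30\right) 5 = -150$)
$B = -150$
$S{\left(C \right)} = -150$
$S{\left(n{\left(-9,O{\left(-4 \right)} \right)} \right)} - 3942025 = -150 - 3942025 = -3942175$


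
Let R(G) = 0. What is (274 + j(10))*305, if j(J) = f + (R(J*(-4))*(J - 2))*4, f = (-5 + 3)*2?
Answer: 82350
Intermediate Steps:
f = -4 (f = -2*2 = -4)
j(J) = -4 (j(J) = -4 + (0*(J - 2))*4 = -4 + (0*(-2 + J))*4 = -4 + 0*4 = -4 + 0 = -4)
(274 + j(10))*305 = (274 - 4)*305 = 270*305 = 82350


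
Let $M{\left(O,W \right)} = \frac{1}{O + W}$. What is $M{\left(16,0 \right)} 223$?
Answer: $\frac{223}{16} \approx 13.938$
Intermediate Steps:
$M{\left(16,0 \right)} 223 = \frac{1}{16 + 0} \cdot 223 = \frac{1}{16} \cdot 223 = \frac{223}{16}$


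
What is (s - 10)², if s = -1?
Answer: 121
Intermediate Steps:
(s - 10)² = (-1 - 10)² = (-11)² = 121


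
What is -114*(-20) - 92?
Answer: 2188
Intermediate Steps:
-114*(-20) - 92 = 2280 - 92 = 2188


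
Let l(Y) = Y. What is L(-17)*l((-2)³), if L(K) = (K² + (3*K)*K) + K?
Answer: -9112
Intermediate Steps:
L(K) = K + 4*K² (L(K) = (K² + 3*K²) + K = 4*K² + K = K + 4*K²)
L(-17)*l((-2)³) = -17*(1 + 4*(-17))*(-2)³ = -17*(1 - 68)*(-8) = -17*(-67)*(-8) = 1139*(-8) = -9112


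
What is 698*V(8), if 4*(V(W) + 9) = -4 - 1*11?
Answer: -17799/2 ≈ -8899.5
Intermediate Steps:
V(W) = -51/4 (V(W) = -9 + (-4 - 1*11)/4 = -9 + (-4 - 11)/4 = -9 + (¼)*(-15) = -9 - 15/4 = -51/4)
698*V(8) = 698*(-51/4) = -17799/2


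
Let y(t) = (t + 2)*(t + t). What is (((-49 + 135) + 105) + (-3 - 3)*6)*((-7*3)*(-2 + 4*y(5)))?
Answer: -904890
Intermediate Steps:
y(t) = 2*t*(2 + t) (y(t) = (2 + t)*(2*t) = 2*t*(2 + t))
(((-49 + 135) + 105) + (-3 - 3)*6)*((-7*3)*(-2 + 4*y(5))) = (((-49 + 135) + 105) + (-3 - 3)*6)*((-7*3)*(-2 + 4*(2*5*(2 + 5)))) = ((86 + 105) - 6*6)*(-21*(-2 + 4*(2*5*7))) = (191 - 36)*(-21*(-2 + 4*70)) = 155*(-21*(-2 + 280)) = 155*(-21*278) = 155*(-5838) = -904890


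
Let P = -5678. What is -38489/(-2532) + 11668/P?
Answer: 94498583/7188348 ≈ 13.146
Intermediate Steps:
-38489/(-2532) + 11668/P = -38489/(-2532) + 11668/(-5678) = -38489*(-1/2532) + 11668*(-1/5678) = 38489/2532 - 5834/2839 = 94498583/7188348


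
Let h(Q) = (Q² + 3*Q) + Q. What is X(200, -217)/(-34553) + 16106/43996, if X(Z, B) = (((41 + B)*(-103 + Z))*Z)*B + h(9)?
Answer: -16298588068857/760096894 ≈ -21443.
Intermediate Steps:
h(Q) = Q² + 4*Q
X(Z, B) = 117 + B*Z*(-103 + Z)*(41 + B) (X(Z, B) = (((41 + B)*(-103 + Z))*Z)*B + 9*(4 + 9) = (((-103 + Z)*(41 + B))*Z)*B + 9*13 = (Z*(-103 + Z)*(41 + B))*B + 117 = B*Z*(-103 + Z)*(41 + B) + 117 = 117 + B*Z*(-103 + Z)*(41 + B))
X(200, -217)/(-34553) + 16106/43996 = (117 + (-217)²*200² - 4223*(-217)*200 - 103*200*(-217)² + 41*(-217)*200²)/(-34553) + 16106/43996 = (117 + 47089*40000 + 183278200 - 103*200*47089 + 41*(-217)*40000)*(-1/34553) + 16106*(1/43996) = (117 + 1883560000 + 183278200 - 970033400 - 355880000)*(-1/34553) + 8053/21998 = 740924917*(-1/34553) + 8053/21998 = -740924917/34553 + 8053/21998 = -16298588068857/760096894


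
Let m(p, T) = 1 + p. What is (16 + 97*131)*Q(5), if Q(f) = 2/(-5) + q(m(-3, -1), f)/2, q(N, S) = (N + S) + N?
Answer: 12723/10 ≈ 1272.3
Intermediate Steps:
q(N, S) = S + 2*N
Q(f) = -12/5 + f/2 (Q(f) = 2/(-5) + (f + 2*(1 - 3))/2 = 2*(-1/5) + (f + 2*(-2))*(1/2) = -2/5 + (f - 4)*(1/2) = -2/5 + (-4 + f)*(1/2) = -2/5 + (-2 + f/2) = -12/5 + f/2)
(16 + 97*131)*Q(5) = (16 + 97*131)*(-12/5 + (1/2)*5) = (16 + 12707)*(-12/5 + 5/2) = 12723*(1/10) = 12723/10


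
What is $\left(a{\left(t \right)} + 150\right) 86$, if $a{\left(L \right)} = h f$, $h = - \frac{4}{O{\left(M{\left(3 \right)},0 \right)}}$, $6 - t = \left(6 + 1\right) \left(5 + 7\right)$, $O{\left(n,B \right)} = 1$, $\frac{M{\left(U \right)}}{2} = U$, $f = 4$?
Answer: $11524$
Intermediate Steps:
$M{\left(U \right)} = 2 U$
$t = -78$ ($t = 6 - \left(6 + 1\right) \left(5 + 7\right) = 6 - 7 \cdot 12 = 6 - 84 = -78$)
$h = -4$ ($h = - \frac{4}{1} = \left(-4\right) 1 = -4$)
$a{\left(L \right)} = -16$ ($a{\left(L \right)} = \left(-4\right) 4 = -16$)
$\left(a{\left(t \right)} + 150\right) 86 = \left(-16 + 150\right) 86 = 134 \cdot 86 = 11524$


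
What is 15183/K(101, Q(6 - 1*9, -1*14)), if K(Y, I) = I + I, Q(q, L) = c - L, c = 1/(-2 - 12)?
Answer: 35427/65 ≈ 545.03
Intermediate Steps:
c = -1/14 (c = 1/(-14) = -1/14 ≈ -0.071429)
Q(q, L) = -1/14 - L
K(Y, I) = 2*I
15183/K(101, Q(6 - 1*9, -1*14)) = 15183/((2*(-1/14 - (-1)*14))) = 15183/((2*(-1/14 - 1*(-14)))) = 15183/((2*(-1/14 + 14))) = 15183/((2*(195/14))) = 15183/(195/7) = 15183*(7/195) = 35427/65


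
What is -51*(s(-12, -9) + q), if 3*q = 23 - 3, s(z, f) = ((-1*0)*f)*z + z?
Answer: 272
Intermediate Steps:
s(z, f) = z (s(z, f) = (0*f)*z + z = 0*z + z = 0 + z = z)
q = 20/3 (q = (23 - 3)/3 = (⅓)*20 = 20/3 ≈ 6.6667)
-51*(s(-12, -9) + q) = -51*(-12 + 20/3) = -51*(-16/3) = 272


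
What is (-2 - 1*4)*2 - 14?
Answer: -26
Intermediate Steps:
(-2 - 1*4)*2 - 14 = (-2 - 4)*2 - 14 = -6*2 - 14 = -12 - 14 = -26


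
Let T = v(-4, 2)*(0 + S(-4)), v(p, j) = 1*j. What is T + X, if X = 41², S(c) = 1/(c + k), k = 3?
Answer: 1679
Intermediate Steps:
v(p, j) = j
S(c) = 1/(3 + c) (S(c) = 1/(c + 3) = 1/(3 + c))
X = 1681
T = -2 (T = 2*(0 + 1/(3 - 4)) = 2*(0 + 1/(-1)) = 2*(0 - 1) = 2*(-1) = -2)
T + X = -2 + 1681 = 1679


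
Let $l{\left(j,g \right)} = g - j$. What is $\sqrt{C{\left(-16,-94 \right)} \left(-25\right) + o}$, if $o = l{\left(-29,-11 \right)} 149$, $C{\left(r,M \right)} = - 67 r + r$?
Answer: $i \sqrt{23718} \approx 154.01 i$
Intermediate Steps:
$C{\left(r,M \right)} = - 66 r$
$o = 2682$ ($o = \left(-11 - -29\right) 149 = \left(-11 + 29\right) 149 = 18 \cdot 149 = 2682$)
$\sqrt{C{\left(-16,-94 \right)} \left(-25\right) + o} = \sqrt{\left(-66\right) \left(-16\right) \left(-25\right) + 2682} = \sqrt{1056 \left(-25\right) + 2682} = \sqrt{-26400 + 2682} = \sqrt{-23718} = i \sqrt{23718}$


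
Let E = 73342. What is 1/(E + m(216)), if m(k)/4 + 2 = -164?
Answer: 1/72678 ≈ 1.3759e-5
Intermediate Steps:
m(k) = -664 (m(k) = -8 + 4*(-164) = -8 - 656 = -664)
1/(E + m(216)) = 1/(73342 - 664) = 1/72678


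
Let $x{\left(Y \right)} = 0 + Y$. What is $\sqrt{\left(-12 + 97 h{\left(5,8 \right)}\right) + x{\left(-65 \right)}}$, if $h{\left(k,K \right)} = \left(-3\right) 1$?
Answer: $4 i \sqrt{23} \approx 19.183 i$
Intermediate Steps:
$x{\left(Y \right)} = Y$
$h{\left(k,K \right)} = -3$
$\sqrt{\left(-12 + 97 h{\left(5,8 \right)}\right) + x{\left(-65 \right)}} = \sqrt{\left(-12 + 97 \left(-3\right)\right) - 65} = \sqrt{\left(-12 - 291\right) - 65} = \sqrt{-303 - 65} = \sqrt{-368} = 4 i \sqrt{23}$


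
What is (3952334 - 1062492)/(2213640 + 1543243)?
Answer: 2889842/3756883 ≈ 0.76921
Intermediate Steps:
(3952334 - 1062492)/(2213640 + 1543243) = 2889842/3756883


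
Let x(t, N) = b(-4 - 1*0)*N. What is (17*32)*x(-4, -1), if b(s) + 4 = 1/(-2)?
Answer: 2448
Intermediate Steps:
b(s) = -9/2 (b(s) = -4 + 1/(-2) = -4 - 1/2 = -9/2)
x(t, N) = -9*N/2
(17*32)*x(-4, -1) = (17*32)*(-9/2*(-1)) = 544*(9/2) = 2448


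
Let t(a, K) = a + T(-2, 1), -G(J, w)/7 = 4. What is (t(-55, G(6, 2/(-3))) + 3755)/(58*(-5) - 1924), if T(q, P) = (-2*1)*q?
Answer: -1852/1107 ≈ -1.6730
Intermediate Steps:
T(q, P) = -2*q
G(J, w) = -28 (G(J, w) = -7*4 = -28)
t(a, K) = 4 + a (t(a, K) = a - 2*(-2) = a + 4 = 4 + a)
(t(-55, G(6, 2/(-3))) + 3755)/(58*(-5) - 1924) = ((4 - 55) + 3755)/(58*(-5) - 1924) = (-51 + 3755)/(-290 - 1924) = 3704/(-2214) = 3704*(-1/2214) = -1852/1107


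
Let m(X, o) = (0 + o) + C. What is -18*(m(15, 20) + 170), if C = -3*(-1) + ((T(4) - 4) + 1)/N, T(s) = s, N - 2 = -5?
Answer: -3468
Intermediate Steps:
N = -3 (N = 2 - 5 = -3)
C = 8/3 (C = -3*(-1) + ((4 - 4) + 1)/(-3) = 3 + (0 + 1)*(-⅓) = 3 + 1*(-⅓) = 3 - ⅓ = 8/3 ≈ 2.6667)
m(X, o) = 8/3 + o (m(X, o) = (0 + o) + 8/3 = o + 8/3 = 8/3 + o)
-18*(m(15, 20) + 170) = -18*((8/3 + 20) + 170) = -18*(68/3 + 170) = -18*578/3 = -3468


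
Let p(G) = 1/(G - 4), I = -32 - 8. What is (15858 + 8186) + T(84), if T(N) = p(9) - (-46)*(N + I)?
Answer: 130341/5 ≈ 26068.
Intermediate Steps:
I = -40
p(G) = 1/(-4 + G)
T(N) = -9199/5 + 46*N (T(N) = 1/(-4 + 9) - (-46)*(N - 40) = 1/5 - (-46)*(-40 + N) = ⅕ - (1840 - 46*N) = ⅕ + (-1840 + 46*N) = -9199/5 + 46*N)
(15858 + 8186) + T(84) = (15858 + 8186) + (-9199/5 + 46*84) = 24044 + (-9199/5 + 3864) = 24044 + 10121/5 = 130341/5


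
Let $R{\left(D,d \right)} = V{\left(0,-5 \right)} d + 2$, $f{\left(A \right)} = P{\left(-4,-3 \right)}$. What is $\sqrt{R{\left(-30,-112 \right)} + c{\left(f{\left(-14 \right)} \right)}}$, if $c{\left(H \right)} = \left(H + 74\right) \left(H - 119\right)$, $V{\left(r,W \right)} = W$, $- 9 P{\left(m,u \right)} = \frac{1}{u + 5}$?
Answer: $\frac{i \sqrt{2670245}}{18} \approx 90.783 i$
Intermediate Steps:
$P{\left(m,u \right)} = - \frac{1}{9 \left(5 + u\right)}$ ($P{\left(m,u \right)} = - \frac{1}{9 \left(u + 5\right)} = - \frac{1}{9 \left(5 + u\right)}$)
$f{\left(A \right)} = - \frac{1}{18}$ ($f{\left(A \right)} = - \frac{1}{45 + 9 \left(-3\right)} = - \frac{1}{45 - 27} = - \frac{1}{18}$)
$R{\left(D,d \right)} = 2 - 5 d$ ($R{\left(D,d \right)} = - 5 d + 2 = 2 - 5 d$)
$c{\left(H \right)} = \left(-119 + H\right) \left(74 + H\right)$ ($c{\left(H \right)} = \left(74 + H\right) \left(-119 + H\right) = \left(-119 + H\right) \left(74 + H\right)$)
$\sqrt{R{\left(-30,-112 \right)} + c{\left(f{\left(-14 \right)} \right)}} = \sqrt{\left(2 - -560\right) - \left(\frac{17607}{2} - \frac{1}{324}\right)} = \sqrt{\left(2 + 560\right) + \left(-8806 + \frac{1}{324} + \frac{5}{2}\right)} = \sqrt{562 - \frac{2852333}{324}} = \sqrt{- \frac{2670245}{324}} = \frac{i \sqrt{2670245}}{18}$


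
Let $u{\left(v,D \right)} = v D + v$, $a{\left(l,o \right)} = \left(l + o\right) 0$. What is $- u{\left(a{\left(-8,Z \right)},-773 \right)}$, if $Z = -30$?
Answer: $0$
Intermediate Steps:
$a{\left(l,o \right)} = 0$
$u{\left(v,D \right)} = v + D v$ ($u{\left(v,D \right)} = D v + v = v + D v$)
$- u{\left(a{\left(-8,Z \right)},-773 \right)} = - 0 \left(1 - 773\right) = - 0 \left(-772\right) = \left(-1\right) 0 = 0$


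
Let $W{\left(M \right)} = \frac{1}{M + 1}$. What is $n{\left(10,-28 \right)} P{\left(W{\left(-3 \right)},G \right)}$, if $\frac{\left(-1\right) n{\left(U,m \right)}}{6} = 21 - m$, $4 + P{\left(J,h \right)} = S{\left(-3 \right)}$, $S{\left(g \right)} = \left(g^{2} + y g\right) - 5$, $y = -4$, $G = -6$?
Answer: $-3528$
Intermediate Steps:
$S{\left(g \right)} = -5 + g^{2} - 4 g$ ($S{\left(g \right)} = \left(g^{2} - 4 g\right) - 5 = -5 + g^{2} - 4 g$)
$W{\left(M \right)} = \frac{1}{1 + M}$
$P{\left(J,h \right)} = 12$ ($P{\left(J,h \right)} = -4 - \left(-7 - 9\right) = -4 + \left(-5 + 9 + 12\right) = -4 + 16 = 12$)
$n{\left(U,m \right)} = -126 + 6 m$ ($n{\left(U,m \right)} = - 6 \left(21 - m\right) = -126 + 6 m$)
$n{\left(10,-28 \right)} P{\left(W{\left(-3 \right)},G \right)} = \left(-126 + 6 \left(-28\right)\right) 12 = \left(-126 - 168\right) 12 = \left(-294\right) 12 = -3528$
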